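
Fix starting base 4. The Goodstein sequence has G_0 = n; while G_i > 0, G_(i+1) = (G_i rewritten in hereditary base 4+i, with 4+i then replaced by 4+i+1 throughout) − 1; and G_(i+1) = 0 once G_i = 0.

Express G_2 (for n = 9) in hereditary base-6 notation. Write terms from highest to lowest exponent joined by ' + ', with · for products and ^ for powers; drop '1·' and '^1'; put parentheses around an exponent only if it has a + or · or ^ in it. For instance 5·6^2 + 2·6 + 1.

6 + 5

base 4: 9 = 2·4 + 1; at 5: 2·5 + 1 = 11; next = 10
base 5: 10 = 2·5; at 6: 2·6 = 12; next = 11
base 6: 11 = 6 + 5; at 7: 7 + 5 = 12; next = 11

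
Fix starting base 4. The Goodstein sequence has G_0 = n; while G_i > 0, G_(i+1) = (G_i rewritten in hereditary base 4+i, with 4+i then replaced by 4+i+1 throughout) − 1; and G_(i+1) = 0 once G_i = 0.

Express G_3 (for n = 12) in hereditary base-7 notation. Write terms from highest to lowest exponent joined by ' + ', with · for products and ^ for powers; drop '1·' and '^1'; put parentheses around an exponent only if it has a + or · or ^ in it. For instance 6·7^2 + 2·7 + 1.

step 0: 12 = 3·4; sub 5 for 4: 3·5; = 15; G_1 = 15−1 = 14
step 1: 14 = 2·5 + 4; sub 6 for 5: 2·6 + 4; = 16; G_2 = 16−1 = 15
step 2: 15 = 2·6 + 3; sub 7 for 6: 2·7 + 3; = 17; G_3 = 17−1 = 16

2·7 + 2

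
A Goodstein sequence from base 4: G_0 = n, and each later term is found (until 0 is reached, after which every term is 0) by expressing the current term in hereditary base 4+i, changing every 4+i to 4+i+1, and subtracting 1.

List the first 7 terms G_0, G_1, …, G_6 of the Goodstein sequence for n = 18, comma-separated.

18, 26, 36, 48, 53, 58, 63

G_0=18  [base 4] 4^2 + 2  →[4↦5]→  5^2 + 2 = 27  −1 ⇒ G_1=26
G_1=26  [base 5] 5^2 + 1  →[5↦6]→  6^2 + 1 = 37  −1 ⇒ G_2=36
G_2=36  [base 6] 6^2  →[6↦7]→  7^2 = 49  −1 ⇒ G_3=48
G_3=48  [base 7] 6·7 + 6  →[7↦8]→  6·8 + 6 = 54  −1 ⇒ G_4=53
G_4=53  [base 8] 6·8 + 5  →[8↦9]→  6·9 + 5 = 59  −1 ⇒ G_5=58
G_5=58  [base 9] 6·9 + 4  →[9↦10]→  6·10 + 4 = 64  −1 ⇒ G_6=63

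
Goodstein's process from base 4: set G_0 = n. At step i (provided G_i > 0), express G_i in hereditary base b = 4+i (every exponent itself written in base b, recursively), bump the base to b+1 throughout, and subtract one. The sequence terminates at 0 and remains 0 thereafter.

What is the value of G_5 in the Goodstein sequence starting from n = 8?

9

[0] 8 ≡ 2·4 (base 4). Lift 5: 10. −1: 9.
[1] 9 ≡ 5 + 4 (base 5). Lift 6: 10. −1: 9.
[2] 9 ≡ 6 + 3 (base 6). Lift 7: 10. −1: 9.
[3] 9 ≡ 7 + 2 (base 7). Lift 8: 10. −1: 9.
[4] 9 ≡ 8 + 1 (base 8). Lift 9: 10. −1: 9.
[5] 9 ≡ 9 (base 9). Lift 10: 10. −1: 9.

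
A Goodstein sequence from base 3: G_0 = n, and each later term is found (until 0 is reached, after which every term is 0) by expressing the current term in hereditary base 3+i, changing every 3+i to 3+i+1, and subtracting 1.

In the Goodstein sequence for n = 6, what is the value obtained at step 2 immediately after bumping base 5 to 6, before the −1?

8

6 —HB3→ 2·3 —bump→ 2·4 = 8 —(−1)→ 7
7 —HB4→ 4 + 3 —bump→ 5 + 3 = 8 —(−1)→ 7
7 —HB5→ 5 + 2 —bump→ 6 + 2 = 8 —(−1)→ 7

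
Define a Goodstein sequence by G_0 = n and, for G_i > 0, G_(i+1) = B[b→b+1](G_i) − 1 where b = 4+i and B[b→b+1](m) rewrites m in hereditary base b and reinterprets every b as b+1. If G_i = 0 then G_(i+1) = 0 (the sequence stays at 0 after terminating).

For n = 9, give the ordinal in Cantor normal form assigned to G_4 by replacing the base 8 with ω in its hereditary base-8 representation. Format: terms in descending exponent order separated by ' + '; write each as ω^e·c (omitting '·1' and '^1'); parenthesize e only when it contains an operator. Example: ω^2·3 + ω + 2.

ω + 3

i=0: 9 = 2·4 + 1 (b=4); 4→5: 2·5 + 1 = 11; 11−1 = 10
i=1: 10 = 2·5 (b=5); 5→6: 2·6 = 12; 12−1 = 11
i=2: 11 = 6 + 5 (b=6); 6→7: 7 + 5 = 12; 12−1 = 11
i=3: 11 = 7 + 4 (b=7); 7→8: 8 + 4 = 12; 12−1 = 11
i=4: 11 = 8 + 3 (b=8); 8→9: 9 + 3 = 12; 12−1 = 11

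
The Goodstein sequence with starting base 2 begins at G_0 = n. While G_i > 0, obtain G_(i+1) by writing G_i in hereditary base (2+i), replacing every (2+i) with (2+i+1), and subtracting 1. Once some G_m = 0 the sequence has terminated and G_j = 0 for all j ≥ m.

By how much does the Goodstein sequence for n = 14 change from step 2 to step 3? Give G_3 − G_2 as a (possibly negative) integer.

17469

G_0=14  [base 2] 2^(2 + 1) + 2^2 + 2  →[2↦3]→  3^(3 + 1) + 3^3 + 3 = 111  −1 ⇒ G_1=110
G_1=110  [base 3] 3^(3 + 1) + 3^3 + 2  →[3↦4]→  4^(4 + 1) + 4^4 + 2 = 1282  −1 ⇒ G_2=1281
G_2=1281  [base 4] 4^(4 + 1) + 4^4 + 1  →[4↦5]→  5^(5 + 1) + 5^5 + 1 = 18751  −1 ⇒ G_3=18750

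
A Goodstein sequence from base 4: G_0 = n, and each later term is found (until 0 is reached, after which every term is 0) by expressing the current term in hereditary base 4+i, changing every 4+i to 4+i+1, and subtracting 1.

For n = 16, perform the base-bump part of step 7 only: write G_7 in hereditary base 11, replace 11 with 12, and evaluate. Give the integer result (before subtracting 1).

44

G_0 = 16. HB_4(16) = 4^2. Bump = 25. G_1 = 24.
G_1 = 24. HB_5(24) = 4·5 + 4. Bump = 28. G_2 = 27.
G_2 = 27. HB_6(27) = 4·6 + 3. Bump = 31. G_3 = 30.
G_3 = 30. HB_7(30) = 4·7 + 2. Bump = 34. G_4 = 33.
G_4 = 33. HB_8(33) = 4·8 + 1. Bump = 37. G_5 = 36.
G_5 = 36. HB_9(36) = 4·9. Bump = 40. G_6 = 39.
G_6 = 39. HB_10(39) = 3·10 + 9. Bump = 42. G_7 = 41.
G_7 = 41. HB_11(41) = 3·11 + 8. Bump = 44. G_8 = 43.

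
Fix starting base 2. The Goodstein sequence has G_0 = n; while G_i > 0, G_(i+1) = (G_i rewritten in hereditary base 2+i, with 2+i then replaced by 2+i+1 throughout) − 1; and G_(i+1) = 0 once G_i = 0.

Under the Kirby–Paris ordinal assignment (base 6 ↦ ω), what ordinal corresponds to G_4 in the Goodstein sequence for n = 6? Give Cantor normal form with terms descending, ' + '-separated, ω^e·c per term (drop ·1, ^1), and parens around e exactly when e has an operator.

base 2: 6 = 2^2 + 2; at 3: 3^3 + 3 = 30; next = 29
base 3: 29 = 3^3 + 2; at 4: 4^4 + 2 = 258; next = 257
base 4: 257 = 4^4 + 1; at 5: 5^5 + 1 = 3126; next = 3125
base 5: 3125 = 5^5; at 6: 6^6 = 46656; next = 46655
base 6: 46655 = 5·6^5 + 5·6^4 + 5·6^3 + 5·6^2 + 5·6 + 5; at 7: 5·7^5 + 5·7^4 + 5·7^3 + 5·7^2 + 5·7 + 5 = 98040; next = 98039

ω^5·5 + ω^4·5 + ω^3·5 + ω^2·5 + ω·5 + 5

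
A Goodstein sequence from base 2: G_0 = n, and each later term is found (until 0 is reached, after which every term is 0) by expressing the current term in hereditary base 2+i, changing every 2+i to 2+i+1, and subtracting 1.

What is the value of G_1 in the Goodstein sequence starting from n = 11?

84

base 2: 11 = 2^(2 + 1) + 2 + 1; at 3: 3^(3 + 1) + 3 + 1 = 85; next = 84
base 3: 84 = 3^(3 + 1) + 3; at 4: 4^(4 + 1) + 4 = 1028; next = 1027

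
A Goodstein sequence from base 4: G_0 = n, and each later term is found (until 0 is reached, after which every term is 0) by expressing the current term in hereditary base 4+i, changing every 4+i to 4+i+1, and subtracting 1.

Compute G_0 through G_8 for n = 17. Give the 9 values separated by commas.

17, 25, 35, 39, 43, 47, 51, 55, 59

i=0: 17 = 4^2 + 1 (b=4); 4→5: 5^2 + 1 = 26; 26−1 = 25
i=1: 25 = 5^2 (b=5); 5→6: 6^2 = 36; 36−1 = 35
i=2: 35 = 5·6 + 5 (b=6); 6→7: 5·7 + 5 = 40; 40−1 = 39
i=3: 39 = 5·7 + 4 (b=7); 7→8: 5·8 + 4 = 44; 44−1 = 43
i=4: 43 = 5·8 + 3 (b=8); 8→9: 5·9 + 3 = 48; 48−1 = 47
i=5: 47 = 5·9 + 2 (b=9); 9→10: 5·10 + 2 = 52; 52−1 = 51
i=6: 51 = 5·10 + 1 (b=10); 10→11: 5·11 + 1 = 56; 56−1 = 55
i=7: 55 = 5·11 (b=11); 11→12: 5·12 = 60; 60−1 = 59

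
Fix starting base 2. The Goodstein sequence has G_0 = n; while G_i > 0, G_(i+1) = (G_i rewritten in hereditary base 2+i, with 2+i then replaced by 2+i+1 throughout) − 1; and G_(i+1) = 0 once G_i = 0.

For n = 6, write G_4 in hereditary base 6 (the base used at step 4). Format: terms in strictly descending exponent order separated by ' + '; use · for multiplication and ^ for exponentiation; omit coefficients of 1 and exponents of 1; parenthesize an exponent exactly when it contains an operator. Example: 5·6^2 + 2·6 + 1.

5·6^5 + 5·6^4 + 5·6^3 + 5·6^2 + 5·6 + 5

base 2: 6 = 2^2 + 2; at 3: 3^3 + 3 = 30; next = 29
base 3: 29 = 3^3 + 2; at 4: 4^4 + 2 = 258; next = 257
base 4: 257 = 4^4 + 1; at 5: 5^5 + 1 = 3126; next = 3125
base 5: 3125 = 5^5; at 6: 6^6 = 46656; next = 46655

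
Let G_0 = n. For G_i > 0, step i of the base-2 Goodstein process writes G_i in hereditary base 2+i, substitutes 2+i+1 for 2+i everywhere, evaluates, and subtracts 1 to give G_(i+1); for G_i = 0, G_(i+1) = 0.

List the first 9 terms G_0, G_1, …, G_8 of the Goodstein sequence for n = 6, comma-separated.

6, 29, 257, 3125, 46655, 98039, 187243, 332147, 555551

step 0: 6 = 2^2 + 2; sub 3 for 2: 3^3 + 3; = 30; G_1 = 30−1 = 29
step 1: 29 = 3^3 + 2; sub 4 for 3: 4^4 + 2; = 258; G_2 = 258−1 = 257
step 2: 257 = 4^4 + 1; sub 5 for 4: 5^5 + 1; = 3126; G_3 = 3126−1 = 3125
step 3: 3125 = 5^5; sub 6 for 5: 6^6; = 46656; G_4 = 46656−1 = 46655
step 4: 46655 = 5·6^5 + 5·6^4 + 5·6^3 + 5·6^2 + 5·6 + 5; sub 7 for 6: 5·7^5 + 5·7^4 + 5·7^3 + 5·7^2 + 5·7 + 5; = 98040; G_5 = 98040−1 = 98039
step 5: 98039 = 5·7^5 + 5·7^4 + 5·7^3 + 5·7^2 + 5·7 + 4; sub 8 for 7: 5·8^5 + 5·8^4 + 5·8^3 + 5·8^2 + 5·8 + 4; = 187244; G_6 = 187244−1 = 187243
step 6: 187243 = 5·8^5 + 5·8^4 + 5·8^3 + 5·8^2 + 5·8 + 3; sub 9 for 8: 5·9^5 + 5·9^4 + 5·9^3 + 5·9^2 + 5·9 + 3; = 332148; G_7 = 332148−1 = 332147
step 7: 332147 = 5·9^5 + 5·9^4 + 5·9^3 + 5·9^2 + 5·9 + 2; sub 10 for 9: 5·10^5 + 5·10^4 + 5·10^3 + 5·10^2 + 5·10 + 2; = 555552; G_8 = 555552−1 = 555551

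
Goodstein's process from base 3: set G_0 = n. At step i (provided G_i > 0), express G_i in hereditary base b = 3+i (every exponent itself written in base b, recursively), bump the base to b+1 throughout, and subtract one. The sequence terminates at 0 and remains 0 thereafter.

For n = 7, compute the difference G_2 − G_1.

1

G_0 = 7. HB_3(7) = 2·3 + 1. Bump = 9. G_1 = 8.
G_1 = 8. HB_4(8) = 2·4. Bump = 10. G_2 = 9.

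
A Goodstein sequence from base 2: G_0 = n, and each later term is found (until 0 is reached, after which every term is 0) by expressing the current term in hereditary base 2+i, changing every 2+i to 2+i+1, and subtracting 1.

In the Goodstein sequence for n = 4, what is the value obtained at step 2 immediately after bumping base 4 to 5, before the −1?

61

G_0=4  [base 2] 2^2  →[2↦3]→  3^3 = 27  −1 ⇒ G_1=26
G_1=26  [base 3] 2·3^2 + 2·3 + 2  →[3↦4]→  2·4^2 + 2·4 + 2 = 42  −1 ⇒ G_2=41
G_2=41  [base 4] 2·4^2 + 2·4 + 1  →[4↦5]→  2·5^2 + 2·5 + 1 = 61  −1 ⇒ G_3=60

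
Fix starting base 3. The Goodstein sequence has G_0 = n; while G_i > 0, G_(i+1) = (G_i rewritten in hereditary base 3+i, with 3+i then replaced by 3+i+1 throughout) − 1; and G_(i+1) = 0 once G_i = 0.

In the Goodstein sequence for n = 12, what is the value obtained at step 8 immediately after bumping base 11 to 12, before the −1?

88

G_0 = 12. HB_3(12) = 3^2 + 3. Bump = 20. G_1 = 19.
G_1 = 19. HB_4(19) = 4^2 + 3. Bump = 28. G_2 = 27.
G_2 = 27. HB_5(27) = 5^2 + 2. Bump = 38. G_3 = 37.
G_3 = 37. HB_6(37) = 6^2 + 1. Bump = 50. G_4 = 49.
G_4 = 49. HB_7(49) = 7^2. Bump = 64. G_5 = 63.
G_5 = 63. HB_8(63) = 7·8 + 7. Bump = 70. G_6 = 69.
G_6 = 69. HB_9(69) = 7·9 + 6. Bump = 76. G_7 = 75.
G_7 = 75. HB_10(75) = 7·10 + 5. Bump = 82. G_8 = 81.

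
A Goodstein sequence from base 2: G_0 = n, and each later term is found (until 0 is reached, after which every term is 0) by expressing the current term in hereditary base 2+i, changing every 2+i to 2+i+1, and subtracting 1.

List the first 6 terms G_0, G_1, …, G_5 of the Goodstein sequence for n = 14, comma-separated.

step 0: 14 = 2^(2 + 1) + 2^2 + 2; sub 3 for 2: 3^(3 + 1) + 3^3 + 3; = 111; G_1 = 111−1 = 110
step 1: 110 = 3^(3 + 1) + 3^3 + 2; sub 4 for 3: 4^(4 + 1) + 4^4 + 2; = 1282; G_2 = 1282−1 = 1281
step 2: 1281 = 4^(4 + 1) + 4^4 + 1; sub 5 for 4: 5^(5 + 1) + 5^5 + 1; = 18751; G_3 = 18751−1 = 18750
step 3: 18750 = 5^(5 + 1) + 5^5; sub 6 for 5: 6^(6 + 1) + 6^6; = 326592; G_4 = 326592−1 = 326591
step 4: 326591 = 6^(6 + 1) + 5·6^5 + 5·6^4 + 5·6^3 + 5·6^2 + 5·6 + 5; sub 7 for 6: 7^(7 + 1) + 5·7^5 + 5·7^4 + 5·7^3 + 5·7^2 + 5·7 + 5; = 5862841; G_5 = 5862841−1 = 5862840

14, 110, 1281, 18750, 326591, 5862840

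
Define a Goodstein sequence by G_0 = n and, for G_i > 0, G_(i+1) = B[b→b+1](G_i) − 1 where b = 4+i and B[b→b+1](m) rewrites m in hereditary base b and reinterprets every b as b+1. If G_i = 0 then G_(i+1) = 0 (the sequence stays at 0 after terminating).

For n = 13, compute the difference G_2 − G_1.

2

base 4: 13 = 3·4 + 1; at 5: 3·5 + 1 = 16; next = 15
base 5: 15 = 3·5; at 6: 3·6 = 18; next = 17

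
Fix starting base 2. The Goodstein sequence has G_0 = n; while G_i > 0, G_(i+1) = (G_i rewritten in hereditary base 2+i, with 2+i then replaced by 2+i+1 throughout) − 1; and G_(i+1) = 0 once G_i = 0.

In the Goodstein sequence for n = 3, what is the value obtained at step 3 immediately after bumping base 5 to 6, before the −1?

step 0: 3 = 2 + 1; sub 3 for 2: 3 + 1; = 4; G_1 = 4−1 = 3
step 1: 3 = 3; sub 4 for 3: 4; = 4; G_2 = 4−1 = 3
step 2: 3 = 3; sub 5 for 4: 3; = 3; G_3 = 3−1 = 2
step 3: 2 = 2; sub 6 for 5: 2; = 2; G_4 = 2−1 = 1

2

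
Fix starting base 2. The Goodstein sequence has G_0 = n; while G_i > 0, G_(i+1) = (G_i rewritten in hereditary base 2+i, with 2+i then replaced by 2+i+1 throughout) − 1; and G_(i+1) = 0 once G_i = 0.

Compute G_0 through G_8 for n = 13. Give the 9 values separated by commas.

13, 108, 1279, 16092, 280711, 5765998, 134219479, 3486786855, 100000003325

(0) 13|_2 = 2^(2 + 1) + 2^2 + 1 ↦ 3^(3 + 1) + 3^3 + 1|_3 = 109 ⇒ 108
(1) 108|_3 = 3^(3 + 1) + 3^3 ↦ 4^(4 + 1) + 4^4|_4 = 1280 ⇒ 1279
(2) 1279|_4 = 4^(4 + 1) + 3·4^3 + 3·4^2 + 3·4 + 3 ↦ 5^(5 + 1) + 3·5^3 + 3·5^2 + 3·5 + 3|_5 = 16093 ⇒ 16092
(3) 16092|_5 = 5^(5 + 1) + 3·5^3 + 3·5^2 + 3·5 + 2 ↦ 6^(6 + 1) + 3·6^3 + 3·6^2 + 3·6 + 2|_6 = 280712 ⇒ 280711
(4) 280711|_6 = 6^(6 + 1) + 3·6^3 + 3·6^2 + 3·6 + 1 ↦ 7^(7 + 1) + 3·7^3 + 3·7^2 + 3·7 + 1|_7 = 5765999 ⇒ 5765998
(5) 5765998|_7 = 7^(7 + 1) + 3·7^3 + 3·7^2 + 3·7 ↦ 8^(8 + 1) + 3·8^3 + 3·8^2 + 3·8|_8 = 134219480 ⇒ 134219479
(6) 134219479|_8 = 8^(8 + 1) + 3·8^3 + 3·8^2 + 2·8 + 7 ↦ 9^(9 + 1) + 3·9^3 + 3·9^2 + 2·9 + 7|_9 = 3486786856 ⇒ 3486786855
(7) 3486786855|_9 = 9^(9 + 1) + 3·9^3 + 3·9^2 + 2·9 + 6 ↦ 10^(10 + 1) + 3·10^3 + 3·10^2 + 2·10 + 6|_10 = 100000003326 ⇒ 100000003325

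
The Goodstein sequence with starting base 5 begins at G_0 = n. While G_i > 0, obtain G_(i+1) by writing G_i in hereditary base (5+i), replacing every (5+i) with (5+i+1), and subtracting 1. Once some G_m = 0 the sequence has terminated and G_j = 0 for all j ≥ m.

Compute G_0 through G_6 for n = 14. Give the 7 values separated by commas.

G_0 = 14. HB_5(14) = 2·5 + 4. Bump = 16. G_1 = 15.
G_1 = 15. HB_6(15) = 2·6 + 3. Bump = 17. G_2 = 16.
G_2 = 16. HB_7(16) = 2·7 + 2. Bump = 18. G_3 = 17.
G_3 = 17. HB_8(17) = 2·8 + 1. Bump = 19. G_4 = 18.
G_4 = 18. HB_9(18) = 2·9. Bump = 20. G_5 = 19.
G_5 = 19. HB_10(19) = 10 + 9. Bump = 20. G_6 = 19.

14, 15, 16, 17, 18, 19, 19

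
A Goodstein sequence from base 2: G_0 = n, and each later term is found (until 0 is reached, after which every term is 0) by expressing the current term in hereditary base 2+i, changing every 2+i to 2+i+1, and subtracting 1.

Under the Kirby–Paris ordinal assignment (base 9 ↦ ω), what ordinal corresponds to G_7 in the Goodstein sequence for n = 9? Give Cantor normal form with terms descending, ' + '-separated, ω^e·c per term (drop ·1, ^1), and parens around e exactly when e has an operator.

ω^ω·3 + ω^3·3 + ω^2·3 + ω·2 + 6

(0) 9|_2 = 2^(2 + 1) + 1 ↦ 3^(3 + 1) + 1|_3 = 82 ⇒ 81
(1) 81|_3 = 3^(3 + 1) ↦ 4^(4 + 1)|_4 = 1024 ⇒ 1023
(2) 1023|_4 = 3·4^4 + 3·4^3 + 3·4^2 + 3·4 + 3 ↦ 3·5^5 + 3·5^3 + 3·5^2 + 3·5 + 3|_5 = 9843 ⇒ 9842
(3) 9842|_5 = 3·5^5 + 3·5^3 + 3·5^2 + 3·5 + 2 ↦ 3·6^6 + 3·6^3 + 3·6^2 + 3·6 + 2|_6 = 140744 ⇒ 140743
(4) 140743|_6 = 3·6^6 + 3·6^3 + 3·6^2 + 3·6 + 1 ↦ 3·7^7 + 3·7^3 + 3·7^2 + 3·7 + 1|_7 = 2471827 ⇒ 2471826
(5) 2471826|_7 = 3·7^7 + 3·7^3 + 3·7^2 + 3·7 ↦ 3·8^8 + 3·8^3 + 3·8^2 + 3·8|_8 = 50333400 ⇒ 50333399
(6) 50333399|_8 = 3·8^8 + 3·8^3 + 3·8^2 + 2·8 + 7 ↦ 3·9^9 + 3·9^3 + 3·9^2 + 2·9 + 7|_9 = 1162263922 ⇒ 1162263921
(7) 1162263921|_9 = 3·9^9 + 3·9^3 + 3·9^2 + 2·9 + 6 ↦ 3·10^10 + 3·10^3 + 3·10^2 + 2·10 + 6|_10 = 30000003326 ⇒ 30000003325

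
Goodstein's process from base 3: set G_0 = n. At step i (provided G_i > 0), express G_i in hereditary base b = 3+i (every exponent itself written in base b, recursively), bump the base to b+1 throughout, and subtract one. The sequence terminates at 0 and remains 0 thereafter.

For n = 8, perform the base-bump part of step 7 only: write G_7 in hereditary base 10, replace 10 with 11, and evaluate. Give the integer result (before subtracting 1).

12

i=0: 8 = 2·3 + 2 (b=3); 3→4: 2·4 + 2 = 10; 10−1 = 9
i=1: 9 = 2·4 + 1 (b=4); 4→5: 2·5 + 1 = 11; 11−1 = 10
i=2: 10 = 2·5 (b=5); 5→6: 2·6 = 12; 12−1 = 11
i=3: 11 = 6 + 5 (b=6); 6→7: 7 + 5 = 12; 12−1 = 11
i=4: 11 = 7 + 4 (b=7); 7→8: 8 + 4 = 12; 12−1 = 11
i=5: 11 = 8 + 3 (b=8); 8→9: 9 + 3 = 12; 12−1 = 11
i=6: 11 = 9 + 2 (b=9); 9→10: 10 + 2 = 12; 12−1 = 11
i=7: 11 = 10 + 1 (b=10); 10→11: 11 + 1 = 12; 12−1 = 11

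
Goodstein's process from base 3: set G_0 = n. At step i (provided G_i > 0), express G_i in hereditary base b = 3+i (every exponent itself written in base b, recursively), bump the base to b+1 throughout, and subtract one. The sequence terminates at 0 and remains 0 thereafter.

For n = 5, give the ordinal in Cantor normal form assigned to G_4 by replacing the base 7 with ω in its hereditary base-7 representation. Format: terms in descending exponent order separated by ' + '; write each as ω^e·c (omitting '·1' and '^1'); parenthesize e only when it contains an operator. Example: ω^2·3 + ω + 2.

[0] 5 ≡ 3 + 2 (base 3). Lift 4: 6. −1: 5.
[1] 5 ≡ 4 + 1 (base 4). Lift 5: 6. −1: 5.
[2] 5 ≡ 5 (base 5). Lift 6: 6. −1: 5.
[3] 5 ≡ 5 (base 6). Lift 7: 5. −1: 4.
[4] 4 ≡ 4 (base 7). Lift 8: 4. −1: 3.

4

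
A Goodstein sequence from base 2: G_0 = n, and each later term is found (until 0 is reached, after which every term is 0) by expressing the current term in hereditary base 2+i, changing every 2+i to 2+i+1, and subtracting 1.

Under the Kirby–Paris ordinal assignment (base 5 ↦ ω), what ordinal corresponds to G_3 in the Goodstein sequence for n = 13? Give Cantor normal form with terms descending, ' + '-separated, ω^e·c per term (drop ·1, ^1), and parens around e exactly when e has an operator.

13 —HB2→ 2^(2 + 1) + 2^2 + 1 —bump→ 3^(3 + 1) + 3^3 + 1 = 109 —(−1)→ 108
108 —HB3→ 3^(3 + 1) + 3^3 —bump→ 4^(4 + 1) + 4^4 = 1280 —(−1)→ 1279
1279 —HB4→ 4^(4 + 1) + 3·4^3 + 3·4^2 + 3·4 + 3 —bump→ 5^(5 + 1) + 3·5^3 + 3·5^2 + 3·5 + 3 = 16093 —(−1)→ 16092
16092 —HB5→ 5^(5 + 1) + 3·5^3 + 3·5^2 + 3·5 + 2 —bump→ 6^(6 + 1) + 3·6^3 + 3·6^2 + 3·6 + 2 = 280712 —(−1)→ 280711

ω^(ω + 1) + ω^3·3 + ω^2·3 + ω·3 + 2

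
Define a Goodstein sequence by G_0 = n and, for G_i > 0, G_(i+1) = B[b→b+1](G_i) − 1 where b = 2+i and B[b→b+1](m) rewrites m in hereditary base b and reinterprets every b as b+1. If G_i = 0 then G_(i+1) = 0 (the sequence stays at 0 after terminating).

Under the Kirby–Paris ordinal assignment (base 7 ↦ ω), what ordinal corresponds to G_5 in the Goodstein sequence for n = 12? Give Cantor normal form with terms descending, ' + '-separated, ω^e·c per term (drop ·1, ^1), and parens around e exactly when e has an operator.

[0] 12 ≡ 2^(2 + 1) + 2^2 (base 2). Lift 3: 108. −1: 107.
[1] 107 ≡ 3^(3 + 1) + 2·3^2 + 2·3 + 2 (base 3). Lift 4: 1066. −1: 1065.
[2] 1065 ≡ 4^(4 + 1) + 2·4^2 + 2·4 + 1 (base 4). Lift 5: 15686. −1: 15685.
[3] 15685 ≡ 5^(5 + 1) + 2·5^2 + 2·5 (base 5). Lift 6: 280020. −1: 280019.
[4] 280019 ≡ 6^(6 + 1) + 2·6^2 + 6 + 5 (base 6). Lift 7: 5764911. −1: 5764910.
[5] 5764910 ≡ 7^(7 + 1) + 2·7^2 + 7 + 4 (base 7). Lift 8: 134217868. −1: 134217867.

ω^(ω + 1) + ω^2·2 + ω + 4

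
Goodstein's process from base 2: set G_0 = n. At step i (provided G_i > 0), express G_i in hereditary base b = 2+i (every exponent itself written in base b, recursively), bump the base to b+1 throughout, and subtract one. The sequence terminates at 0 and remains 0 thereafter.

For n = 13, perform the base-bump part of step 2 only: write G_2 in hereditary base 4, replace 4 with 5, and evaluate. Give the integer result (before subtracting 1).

base 2: 13 = 2^(2 + 1) + 2^2 + 1; at 3: 3^(3 + 1) + 3^3 + 1 = 109; next = 108
base 3: 108 = 3^(3 + 1) + 3^3; at 4: 4^(4 + 1) + 4^4 = 1280; next = 1279
base 4: 1279 = 4^(4 + 1) + 3·4^3 + 3·4^2 + 3·4 + 3; at 5: 5^(5 + 1) + 3·5^3 + 3·5^2 + 3·5 + 3 = 16093; next = 16092

16093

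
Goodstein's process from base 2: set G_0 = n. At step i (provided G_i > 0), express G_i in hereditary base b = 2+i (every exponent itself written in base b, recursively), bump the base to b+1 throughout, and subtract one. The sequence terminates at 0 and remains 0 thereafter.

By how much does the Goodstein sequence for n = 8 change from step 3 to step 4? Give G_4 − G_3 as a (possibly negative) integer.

(0) 8|_2 = 2^(2 + 1) ↦ 3^(3 + 1)|_3 = 81 ⇒ 80
(1) 80|_3 = 2·3^3 + 2·3^2 + 2·3 + 2 ↦ 2·4^4 + 2·4^2 + 2·4 + 2|_4 = 554 ⇒ 553
(2) 553|_4 = 2·4^4 + 2·4^2 + 2·4 + 1 ↦ 2·5^5 + 2·5^2 + 2·5 + 1|_5 = 6311 ⇒ 6310
(3) 6310|_5 = 2·5^5 + 2·5^2 + 2·5 ↦ 2·6^6 + 2·6^2 + 2·6|_6 = 93396 ⇒ 93395

87085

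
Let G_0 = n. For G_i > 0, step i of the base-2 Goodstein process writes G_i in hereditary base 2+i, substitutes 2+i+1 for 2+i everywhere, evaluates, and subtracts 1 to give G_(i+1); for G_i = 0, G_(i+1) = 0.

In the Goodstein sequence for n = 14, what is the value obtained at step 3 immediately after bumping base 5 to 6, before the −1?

326592

14 —HB2→ 2^(2 + 1) + 2^2 + 2 —bump→ 3^(3 + 1) + 3^3 + 3 = 111 —(−1)→ 110
110 —HB3→ 3^(3 + 1) + 3^3 + 2 —bump→ 4^(4 + 1) + 4^4 + 2 = 1282 —(−1)→ 1281
1281 —HB4→ 4^(4 + 1) + 4^4 + 1 —bump→ 5^(5 + 1) + 5^5 + 1 = 18751 —(−1)→ 18750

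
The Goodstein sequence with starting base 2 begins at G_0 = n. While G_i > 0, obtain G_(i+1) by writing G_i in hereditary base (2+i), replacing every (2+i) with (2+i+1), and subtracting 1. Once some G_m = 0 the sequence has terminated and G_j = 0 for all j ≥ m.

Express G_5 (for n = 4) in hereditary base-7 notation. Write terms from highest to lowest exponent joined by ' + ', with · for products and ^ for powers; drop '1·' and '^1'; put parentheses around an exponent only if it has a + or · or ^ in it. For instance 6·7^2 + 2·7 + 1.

2·7^2 + 7 + 4

(0) 4|_2 = 2^2 ↦ 3^3|_3 = 27 ⇒ 26
(1) 26|_3 = 2·3^2 + 2·3 + 2 ↦ 2·4^2 + 2·4 + 2|_4 = 42 ⇒ 41
(2) 41|_4 = 2·4^2 + 2·4 + 1 ↦ 2·5^2 + 2·5 + 1|_5 = 61 ⇒ 60
(3) 60|_5 = 2·5^2 + 2·5 ↦ 2·6^2 + 2·6|_6 = 84 ⇒ 83
(4) 83|_6 = 2·6^2 + 6 + 5 ↦ 2·7^2 + 7 + 5|_7 = 110 ⇒ 109
(5) 109|_7 = 2·7^2 + 7 + 4 ↦ 2·8^2 + 8 + 4|_8 = 140 ⇒ 139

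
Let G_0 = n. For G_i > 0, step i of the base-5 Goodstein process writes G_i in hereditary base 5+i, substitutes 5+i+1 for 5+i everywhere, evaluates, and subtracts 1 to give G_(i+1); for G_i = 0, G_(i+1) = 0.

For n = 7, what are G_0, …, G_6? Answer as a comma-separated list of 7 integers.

7, 7, 7, 7, 6, 5, 4

G_0 = 7. HB_5(7) = 5 + 2. Bump = 8. G_1 = 7.
G_1 = 7. HB_6(7) = 6 + 1. Bump = 8. G_2 = 7.
G_2 = 7. HB_7(7) = 7. Bump = 8. G_3 = 7.
G_3 = 7. HB_8(7) = 7. Bump = 7. G_4 = 6.
G_4 = 6. HB_9(6) = 6. Bump = 6. G_5 = 5.
G_5 = 5. HB_10(5) = 5. Bump = 5. G_6 = 4.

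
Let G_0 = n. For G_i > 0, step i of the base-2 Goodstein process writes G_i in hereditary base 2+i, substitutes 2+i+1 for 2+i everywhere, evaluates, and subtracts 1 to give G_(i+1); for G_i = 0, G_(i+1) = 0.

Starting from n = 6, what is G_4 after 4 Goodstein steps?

46655

G_0=6  [base 2] 2^2 + 2  →[2↦3]→  3^3 + 3 = 30  −1 ⇒ G_1=29
G_1=29  [base 3] 3^3 + 2  →[3↦4]→  4^4 + 2 = 258  −1 ⇒ G_2=257
G_2=257  [base 4] 4^4 + 1  →[4↦5]→  5^5 + 1 = 3126  −1 ⇒ G_3=3125
G_3=3125  [base 5] 5^5  →[5↦6]→  6^6 = 46656  −1 ⇒ G_4=46655
G_4=46655  [base 6] 5·6^5 + 5·6^4 + 5·6^3 + 5·6^2 + 5·6 + 5  →[6↦7]→  5·7^5 + 5·7^4 + 5·7^3 + 5·7^2 + 5·7 + 5 = 98040  −1 ⇒ G_5=98039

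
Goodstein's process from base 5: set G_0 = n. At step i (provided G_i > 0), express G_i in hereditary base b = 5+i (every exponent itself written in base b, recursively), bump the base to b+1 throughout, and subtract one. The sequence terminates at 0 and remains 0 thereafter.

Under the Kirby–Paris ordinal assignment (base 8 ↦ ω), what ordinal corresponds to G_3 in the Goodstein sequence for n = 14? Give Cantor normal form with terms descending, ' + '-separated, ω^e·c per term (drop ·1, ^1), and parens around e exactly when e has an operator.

ω·2 + 1

(0) 14|_5 = 2·5 + 4 ↦ 2·6 + 4|_6 = 16 ⇒ 15
(1) 15|_6 = 2·6 + 3 ↦ 2·7 + 3|_7 = 17 ⇒ 16
(2) 16|_7 = 2·7 + 2 ↦ 2·8 + 2|_8 = 18 ⇒ 17
(3) 17|_8 = 2·8 + 1 ↦ 2·9 + 1|_9 = 19 ⇒ 18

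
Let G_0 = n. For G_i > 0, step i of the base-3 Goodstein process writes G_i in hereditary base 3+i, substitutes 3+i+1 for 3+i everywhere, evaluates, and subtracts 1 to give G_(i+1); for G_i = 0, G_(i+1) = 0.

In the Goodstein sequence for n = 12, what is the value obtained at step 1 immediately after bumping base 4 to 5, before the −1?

28

step 0: 12 = 3^2 + 3; sub 4 for 3: 4^2 + 4; = 20; G_1 = 20−1 = 19
step 1: 19 = 4^2 + 3; sub 5 for 4: 5^2 + 3; = 28; G_2 = 28−1 = 27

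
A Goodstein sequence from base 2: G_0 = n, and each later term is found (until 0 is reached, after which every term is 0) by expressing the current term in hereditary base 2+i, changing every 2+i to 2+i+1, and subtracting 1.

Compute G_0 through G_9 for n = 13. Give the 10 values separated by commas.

13 —HB2→ 2^(2 + 1) + 2^2 + 1 —bump→ 3^(3 + 1) + 3^3 + 1 = 109 —(−1)→ 108
108 —HB3→ 3^(3 + 1) + 3^3 —bump→ 4^(4 + 1) + 4^4 = 1280 —(−1)→ 1279
1279 —HB4→ 4^(4 + 1) + 3·4^3 + 3·4^2 + 3·4 + 3 —bump→ 5^(5 + 1) + 3·5^3 + 3·5^2 + 3·5 + 3 = 16093 —(−1)→ 16092
16092 —HB5→ 5^(5 + 1) + 3·5^3 + 3·5^2 + 3·5 + 2 —bump→ 6^(6 + 1) + 3·6^3 + 3·6^2 + 3·6 + 2 = 280712 —(−1)→ 280711
280711 —HB6→ 6^(6 + 1) + 3·6^3 + 3·6^2 + 3·6 + 1 —bump→ 7^(7 + 1) + 3·7^3 + 3·7^2 + 3·7 + 1 = 5765999 —(−1)→ 5765998
5765998 —HB7→ 7^(7 + 1) + 3·7^3 + 3·7^2 + 3·7 —bump→ 8^(8 + 1) + 3·8^3 + 3·8^2 + 3·8 = 134219480 —(−1)→ 134219479
134219479 —HB8→ 8^(8 + 1) + 3·8^3 + 3·8^2 + 2·8 + 7 —bump→ 9^(9 + 1) + 3·9^3 + 3·9^2 + 2·9 + 7 = 3486786856 —(−1)→ 3486786855
3486786855 —HB9→ 9^(9 + 1) + 3·9^3 + 3·9^2 + 2·9 + 6 —bump→ 10^(10 + 1) + 3·10^3 + 3·10^2 + 2·10 + 6 = 100000003326 —(−1)→ 100000003325
100000003325 —HB10→ 10^(10 + 1) + 3·10^3 + 3·10^2 + 2·10 + 5 —bump→ 11^(11 + 1) + 3·11^3 + 3·11^2 + 2·11 + 5 = 3138428381104 —(−1)→ 3138428381103

13, 108, 1279, 16092, 280711, 5765998, 134219479, 3486786855, 100000003325, 3138428381103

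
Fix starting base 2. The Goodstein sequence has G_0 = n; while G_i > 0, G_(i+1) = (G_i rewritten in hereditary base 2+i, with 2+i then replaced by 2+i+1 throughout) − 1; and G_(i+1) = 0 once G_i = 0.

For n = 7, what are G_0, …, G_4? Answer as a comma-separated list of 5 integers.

G_0 = 7. HB_2(7) = 2^2 + 2 + 1. Bump = 31. G_1 = 30.
G_1 = 30. HB_3(30) = 3^3 + 3. Bump = 260. G_2 = 259.
G_2 = 259. HB_4(259) = 4^4 + 3. Bump = 3128. G_3 = 3127.
G_3 = 3127. HB_5(3127) = 5^5 + 2. Bump = 46658. G_4 = 46657.

7, 30, 259, 3127, 46657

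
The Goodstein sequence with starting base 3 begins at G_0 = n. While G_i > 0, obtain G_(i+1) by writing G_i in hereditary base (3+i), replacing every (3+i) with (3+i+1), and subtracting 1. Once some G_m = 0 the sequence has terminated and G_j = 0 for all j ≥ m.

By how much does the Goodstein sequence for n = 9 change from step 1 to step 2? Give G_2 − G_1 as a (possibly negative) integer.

step 0: 9 = 3^2; sub 4 for 3: 4^2; = 16; G_1 = 16−1 = 15
step 1: 15 = 3·4 + 3; sub 5 for 4: 3·5 + 3; = 18; G_2 = 18−1 = 17

2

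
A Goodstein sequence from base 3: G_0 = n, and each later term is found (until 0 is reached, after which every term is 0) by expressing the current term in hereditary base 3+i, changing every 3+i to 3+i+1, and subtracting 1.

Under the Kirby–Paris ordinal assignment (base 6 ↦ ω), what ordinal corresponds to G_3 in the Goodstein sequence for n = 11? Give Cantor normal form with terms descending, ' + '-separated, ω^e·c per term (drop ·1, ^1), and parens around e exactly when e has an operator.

ω·5 + 5

G_0 = 11. HB_3(11) = 3^2 + 2. Bump = 18. G_1 = 17.
G_1 = 17. HB_4(17) = 4^2 + 1. Bump = 26. G_2 = 25.
G_2 = 25. HB_5(25) = 5^2. Bump = 36. G_3 = 35.
G_3 = 35. HB_6(35) = 5·6 + 5. Bump = 40. G_4 = 39.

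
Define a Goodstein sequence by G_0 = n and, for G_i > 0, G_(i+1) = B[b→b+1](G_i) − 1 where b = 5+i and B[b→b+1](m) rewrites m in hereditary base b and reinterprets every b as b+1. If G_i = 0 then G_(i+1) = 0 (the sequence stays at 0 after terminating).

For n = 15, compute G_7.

23

15 —HB5→ 3·5 —bump→ 3·6 = 18 —(−1)→ 17
17 —HB6→ 2·6 + 5 —bump→ 2·7 + 5 = 19 —(−1)→ 18
18 —HB7→ 2·7 + 4 —bump→ 2·8 + 4 = 20 —(−1)→ 19
19 —HB8→ 2·8 + 3 —bump→ 2·9 + 3 = 21 —(−1)→ 20
20 —HB9→ 2·9 + 2 —bump→ 2·10 + 2 = 22 —(−1)→ 21
21 —HB10→ 2·10 + 1 —bump→ 2·11 + 1 = 23 —(−1)→ 22
22 —HB11→ 2·11 —bump→ 2·12 = 24 —(−1)→ 23
23 —HB12→ 12 + 11 —bump→ 13 + 11 = 24 —(−1)→ 23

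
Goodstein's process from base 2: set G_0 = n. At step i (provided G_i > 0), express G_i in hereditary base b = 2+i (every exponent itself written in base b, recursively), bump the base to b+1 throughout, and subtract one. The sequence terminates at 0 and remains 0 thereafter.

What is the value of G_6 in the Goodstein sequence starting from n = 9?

step 0: 9 = 2^(2 + 1) + 1; sub 3 for 2: 3^(3 + 1) + 1; = 82; G_1 = 82−1 = 81
step 1: 81 = 3^(3 + 1); sub 4 for 3: 4^(4 + 1); = 1024; G_2 = 1024−1 = 1023
step 2: 1023 = 3·4^4 + 3·4^3 + 3·4^2 + 3·4 + 3; sub 5 for 4: 3·5^5 + 3·5^3 + 3·5^2 + 3·5 + 3; = 9843; G_3 = 9843−1 = 9842
step 3: 9842 = 3·5^5 + 3·5^3 + 3·5^2 + 3·5 + 2; sub 6 for 5: 3·6^6 + 3·6^3 + 3·6^2 + 3·6 + 2; = 140744; G_4 = 140744−1 = 140743
step 4: 140743 = 3·6^6 + 3·6^3 + 3·6^2 + 3·6 + 1; sub 7 for 6: 3·7^7 + 3·7^3 + 3·7^2 + 3·7 + 1; = 2471827; G_5 = 2471827−1 = 2471826
step 5: 2471826 = 3·7^7 + 3·7^3 + 3·7^2 + 3·7; sub 8 for 7: 3·8^8 + 3·8^3 + 3·8^2 + 3·8; = 50333400; G_6 = 50333400−1 = 50333399

50333399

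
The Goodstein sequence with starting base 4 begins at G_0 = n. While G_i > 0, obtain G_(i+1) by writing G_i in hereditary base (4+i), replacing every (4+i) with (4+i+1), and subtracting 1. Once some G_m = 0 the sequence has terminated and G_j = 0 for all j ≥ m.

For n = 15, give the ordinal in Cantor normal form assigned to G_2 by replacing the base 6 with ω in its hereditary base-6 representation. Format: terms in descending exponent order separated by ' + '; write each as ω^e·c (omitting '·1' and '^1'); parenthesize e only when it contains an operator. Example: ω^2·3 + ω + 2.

ω·3 + 1

15 —HB4→ 3·4 + 3 —bump→ 3·5 + 3 = 18 —(−1)→ 17
17 —HB5→ 3·5 + 2 —bump→ 3·6 + 2 = 20 —(−1)→ 19
19 —HB6→ 3·6 + 1 —bump→ 3·7 + 1 = 22 —(−1)→ 21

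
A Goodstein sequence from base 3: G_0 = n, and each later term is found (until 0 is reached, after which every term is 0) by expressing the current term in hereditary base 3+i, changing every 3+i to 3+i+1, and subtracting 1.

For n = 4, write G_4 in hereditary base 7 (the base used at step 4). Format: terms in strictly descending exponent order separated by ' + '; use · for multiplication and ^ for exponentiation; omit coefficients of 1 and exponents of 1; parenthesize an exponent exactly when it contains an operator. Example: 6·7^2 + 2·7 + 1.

2

4 —HB3→ 3 + 1 —bump→ 4 + 1 = 5 —(−1)→ 4
4 —HB4→ 4 —bump→ 5 = 5 —(−1)→ 4
4 —HB5→ 4 —bump→ 4 = 4 —(−1)→ 3
3 —HB6→ 3 —bump→ 3 = 3 —(−1)→ 2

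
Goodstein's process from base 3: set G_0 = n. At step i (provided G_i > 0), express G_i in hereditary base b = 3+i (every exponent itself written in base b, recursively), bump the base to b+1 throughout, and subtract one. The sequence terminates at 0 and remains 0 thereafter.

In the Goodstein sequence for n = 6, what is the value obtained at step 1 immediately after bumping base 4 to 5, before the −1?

i=0: 6 = 2·3 (b=3); 3→4: 2·4 = 8; 8−1 = 7
i=1: 7 = 4 + 3 (b=4); 4→5: 5 + 3 = 8; 8−1 = 7

8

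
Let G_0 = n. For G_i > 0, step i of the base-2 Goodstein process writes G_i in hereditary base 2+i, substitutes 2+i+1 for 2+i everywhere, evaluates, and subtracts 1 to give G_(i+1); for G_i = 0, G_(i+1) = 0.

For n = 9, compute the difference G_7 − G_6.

1111930522

[0] 9 ≡ 2^(2 + 1) + 1 (base 2). Lift 3: 82. −1: 81.
[1] 81 ≡ 3^(3 + 1) (base 3). Lift 4: 1024. −1: 1023.
[2] 1023 ≡ 3·4^4 + 3·4^3 + 3·4^2 + 3·4 + 3 (base 4). Lift 5: 9843. −1: 9842.
[3] 9842 ≡ 3·5^5 + 3·5^3 + 3·5^2 + 3·5 + 2 (base 5). Lift 6: 140744. −1: 140743.
[4] 140743 ≡ 3·6^6 + 3·6^3 + 3·6^2 + 3·6 + 1 (base 6). Lift 7: 2471827. −1: 2471826.
[5] 2471826 ≡ 3·7^7 + 3·7^3 + 3·7^2 + 3·7 (base 7). Lift 8: 50333400. −1: 50333399.
[6] 50333399 ≡ 3·8^8 + 3·8^3 + 3·8^2 + 2·8 + 7 (base 8). Lift 9: 1162263922. −1: 1162263921.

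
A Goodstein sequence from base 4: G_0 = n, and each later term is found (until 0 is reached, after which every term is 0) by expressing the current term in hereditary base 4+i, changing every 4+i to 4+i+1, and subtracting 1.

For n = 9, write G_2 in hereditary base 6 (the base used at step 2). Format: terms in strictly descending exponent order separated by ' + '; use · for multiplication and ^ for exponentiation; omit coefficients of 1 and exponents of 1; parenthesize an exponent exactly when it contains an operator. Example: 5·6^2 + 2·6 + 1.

6 + 5

G_0=9  [base 4] 2·4 + 1  →[4↦5]→  2·5 + 1 = 11  −1 ⇒ G_1=10
G_1=10  [base 5] 2·5  →[5↦6]→  2·6 = 12  −1 ⇒ G_2=11
G_2=11  [base 6] 6 + 5  →[6↦7]→  7 + 5 = 12  −1 ⇒ G_3=11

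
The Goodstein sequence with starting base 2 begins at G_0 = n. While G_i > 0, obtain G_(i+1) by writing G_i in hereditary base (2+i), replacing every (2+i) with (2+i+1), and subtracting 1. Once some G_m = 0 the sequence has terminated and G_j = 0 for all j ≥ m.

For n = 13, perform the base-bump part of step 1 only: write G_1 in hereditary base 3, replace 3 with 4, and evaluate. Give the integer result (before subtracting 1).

G_0=13  [base 2] 2^(2 + 1) + 2^2 + 1  →[2↦3]→  3^(3 + 1) + 3^3 + 1 = 109  −1 ⇒ G_1=108
G_1=108  [base 3] 3^(3 + 1) + 3^3  →[3↦4]→  4^(4 + 1) + 4^4 = 1280  −1 ⇒ G_2=1279

1280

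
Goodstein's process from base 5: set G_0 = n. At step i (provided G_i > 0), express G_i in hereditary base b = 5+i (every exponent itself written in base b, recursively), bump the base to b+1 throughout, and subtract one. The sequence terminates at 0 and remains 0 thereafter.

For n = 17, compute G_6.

26

step 0: 17 = 3·5 + 2; sub 6 for 5: 3·6 + 2; = 20; G_1 = 20−1 = 19
step 1: 19 = 3·6 + 1; sub 7 for 6: 3·7 + 1; = 22; G_2 = 22−1 = 21
step 2: 21 = 3·7; sub 8 for 7: 3·8; = 24; G_3 = 24−1 = 23
step 3: 23 = 2·8 + 7; sub 9 for 8: 2·9 + 7; = 25; G_4 = 25−1 = 24
step 4: 24 = 2·9 + 6; sub 10 for 9: 2·10 + 6; = 26; G_5 = 26−1 = 25
step 5: 25 = 2·10 + 5; sub 11 for 10: 2·11 + 5; = 27; G_6 = 27−1 = 26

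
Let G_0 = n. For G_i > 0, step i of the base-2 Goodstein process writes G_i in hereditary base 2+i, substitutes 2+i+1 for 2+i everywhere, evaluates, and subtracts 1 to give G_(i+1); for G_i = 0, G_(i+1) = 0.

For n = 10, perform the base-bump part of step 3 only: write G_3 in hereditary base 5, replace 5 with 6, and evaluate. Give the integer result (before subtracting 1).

279936

G_0 = 10. HB_2(10) = 2^(2 + 1) + 2. Bump = 84. G_1 = 83.
G_1 = 83. HB_3(83) = 3^(3 + 1) + 2. Bump = 1026. G_2 = 1025.
G_2 = 1025. HB_4(1025) = 4^(4 + 1) + 1. Bump = 15626. G_3 = 15625.
G_3 = 15625. HB_5(15625) = 5^(5 + 1). Bump = 279936. G_4 = 279935.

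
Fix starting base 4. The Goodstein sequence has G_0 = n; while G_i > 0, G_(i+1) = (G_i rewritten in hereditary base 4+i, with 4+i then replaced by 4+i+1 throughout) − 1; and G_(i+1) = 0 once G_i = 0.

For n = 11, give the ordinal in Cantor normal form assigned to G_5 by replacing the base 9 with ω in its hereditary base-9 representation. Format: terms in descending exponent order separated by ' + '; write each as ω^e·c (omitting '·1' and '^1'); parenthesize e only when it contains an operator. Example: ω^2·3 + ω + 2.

ω + 6

(0) 11|_4 = 2·4 + 3 ↦ 2·5 + 3|_5 = 13 ⇒ 12
(1) 12|_5 = 2·5 + 2 ↦ 2·6 + 2|_6 = 14 ⇒ 13
(2) 13|_6 = 2·6 + 1 ↦ 2·7 + 1|_7 = 15 ⇒ 14
(3) 14|_7 = 2·7 ↦ 2·8|_8 = 16 ⇒ 15
(4) 15|_8 = 8 + 7 ↦ 9 + 7|_9 = 16 ⇒ 15
(5) 15|_9 = 9 + 6 ↦ 10 + 6|_10 = 16 ⇒ 15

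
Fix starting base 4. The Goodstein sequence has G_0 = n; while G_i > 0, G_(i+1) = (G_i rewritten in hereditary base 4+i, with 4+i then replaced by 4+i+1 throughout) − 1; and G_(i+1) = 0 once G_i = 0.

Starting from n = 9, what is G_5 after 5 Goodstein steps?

11

G_0 = 9. HB_4(9) = 2·4 + 1. Bump = 11. G_1 = 10.
G_1 = 10. HB_5(10) = 2·5. Bump = 12. G_2 = 11.
G_2 = 11. HB_6(11) = 6 + 5. Bump = 12. G_3 = 11.
G_3 = 11. HB_7(11) = 7 + 4. Bump = 12. G_4 = 11.
G_4 = 11. HB_8(11) = 8 + 3. Bump = 12. G_5 = 11.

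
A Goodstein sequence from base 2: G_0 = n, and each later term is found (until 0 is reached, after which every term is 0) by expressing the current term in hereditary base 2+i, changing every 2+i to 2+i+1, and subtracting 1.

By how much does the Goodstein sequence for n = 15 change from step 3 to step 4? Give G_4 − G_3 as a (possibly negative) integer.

[0] 15 ≡ 2^(2 + 1) + 2^2 + 2 + 1 (base 2). Lift 3: 112. −1: 111.
[1] 111 ≡ 3^(3 + 1) + 3^3 + 3 (base 3). Lift 4: 1284. −1: 1283.
[2] 1283 ≡ 4^(4 + 1) + 4^4 + 3 (base 4). Lift 5: 18753. −1: 18752.
[3] 18752 ≡ 5^(5 + 1) + 5^5 + 2 (base 5). Lift 6: 326594. −1: 326593.

307841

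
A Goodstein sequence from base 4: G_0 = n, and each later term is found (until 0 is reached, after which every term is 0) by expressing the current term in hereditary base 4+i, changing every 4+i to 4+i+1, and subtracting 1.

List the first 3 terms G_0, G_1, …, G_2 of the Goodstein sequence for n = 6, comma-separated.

6, 6, 6

G_0=6  [base 4] 4 + 2  →[4↦5]→  5 + 2 = 7  −1 ⇒ G_1=6
G_1=6  [base 5] 5 + 1  →[5↦6]→  6 + 1 = 7  −1 ⇒ G_2=6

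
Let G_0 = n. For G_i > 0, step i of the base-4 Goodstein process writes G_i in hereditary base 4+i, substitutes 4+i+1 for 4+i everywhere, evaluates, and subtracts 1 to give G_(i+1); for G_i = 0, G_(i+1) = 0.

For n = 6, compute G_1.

6

base 4: 6 = 4 + 2; at 5: 5 + 2 = 7; next = 6
base 5: 6 = 5 + 1; at 6: 6 + 1 = 7; next = 6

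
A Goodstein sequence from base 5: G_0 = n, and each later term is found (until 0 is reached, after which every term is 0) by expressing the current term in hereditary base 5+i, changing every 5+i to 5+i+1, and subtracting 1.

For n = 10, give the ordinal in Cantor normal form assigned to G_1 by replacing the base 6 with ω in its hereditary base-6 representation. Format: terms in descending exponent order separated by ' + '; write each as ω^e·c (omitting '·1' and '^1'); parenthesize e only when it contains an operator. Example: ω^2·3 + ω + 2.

i=0: 10 = 2·5 (b=5); 5→6: 2·6 = 12; 12−1 = 11
i=1: 11 = 6 + 5 (b=6); 6→7: 7 + 5 = 12; 12−1 = 11

ω + 5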